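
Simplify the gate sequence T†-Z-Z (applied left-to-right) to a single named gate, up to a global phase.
T†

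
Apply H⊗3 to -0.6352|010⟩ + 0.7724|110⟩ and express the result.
0.04851|000⟩ + 0.04851|001⟩ - 0.04851|010⟩ - 0.04851|011⟩ - 0.4977|100⟩ - 0.4977|101⟩ + 0.4977|110⟩ + 0.4977|111⟩

H⊗3 gives amp(|y⟩) = (1/2√2) Σ_x (−1)^(x·y) amp(|x⟩), where x·y is the number of positions in which both x and y have a 1.
|000⟩: (-0.6352 + 0.7724)/(2√2) = 0.04851
|001⟩: (-0.6352 + 0.7724)/(2√2) = 0.04851
|010⟩: (0.6352 - 0.7724)/(2√2) = -0.04851
|011⟩: (0.6352 - 0.7724)/(2√2) = -0.04851
|100⟩: (-0.6352 - 0.7724)/(2√2) = -0.4977
|101⟩: (-0.6352 - 0.7724)/(2√2) = -0.4977
|110⟩: (0.6352 + 0.7724)/(2√2) = 0.4977
|111⟩: (0.6352 + 0.7724)/(2√2) = 0.4977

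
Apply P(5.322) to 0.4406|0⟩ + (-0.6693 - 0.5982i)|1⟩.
0.4406|0⟩ + (-0.8737 + 0.2062i)|1⟩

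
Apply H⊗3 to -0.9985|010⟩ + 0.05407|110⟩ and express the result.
-0.3339|000⟩ - 0.3339|001⟩ + 0.3339|010⟩ + 0.3339|011⟩ - 0.3721|100⟩ - 0.3721|101⟩ + 0.3721|110⟩ + 0.3721|111⟩

H⊗3 gives amp(|y⟩) = (1/2√2) Σ_x (−1)^(x·y) amp(|x⟩), where x·y is the number of positions in which both x and y have a 1.
|000⟩: (-0.9985 + 0.05407)/(2√2) = -0.3339
|001⟩: (-0.9985 + 0.05407)/(2√2) = -0.3339
|010⟩: (0.9985 - 0.05407)/(2√2) = 0.3339
|011⟩: (0.9985 - 0.05407)/(2√2) = 0.3339
|100⟩: (-0.9985 - 0.05407)/(2√2) = -0.3721
|101⟩: (-0.9985 - 0.05407)/(2√2) = -0.3721
|110⟩: (0.9985 + 0.05407)/(2√2) = 0.3721
|111⟩: (0.9985 + 0.05407)/(2√2) = 0.3721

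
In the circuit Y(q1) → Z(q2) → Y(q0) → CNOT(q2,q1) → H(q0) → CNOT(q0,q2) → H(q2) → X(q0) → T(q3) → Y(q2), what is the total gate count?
10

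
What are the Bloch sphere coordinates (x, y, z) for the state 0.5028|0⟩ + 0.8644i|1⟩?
(0, 0.8692, -0.4944)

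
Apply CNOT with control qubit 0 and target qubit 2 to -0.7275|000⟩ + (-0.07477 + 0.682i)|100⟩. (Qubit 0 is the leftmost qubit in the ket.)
-0.7275|000⟩ + (-0.07477 + 0.682i)|101⟩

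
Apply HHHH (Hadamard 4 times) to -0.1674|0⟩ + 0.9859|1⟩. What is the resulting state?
-0.1674|0⟩ + 0.9859|1⟩

H² = I, so an even number of Hadamards cancels: H^4 = I and the state is unchanged.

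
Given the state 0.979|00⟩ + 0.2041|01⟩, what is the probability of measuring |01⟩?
0.04166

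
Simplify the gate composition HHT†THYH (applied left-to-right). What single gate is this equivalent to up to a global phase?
Y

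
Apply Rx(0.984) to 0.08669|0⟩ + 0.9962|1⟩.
(0.07641 - 0.4706i)|0⟩ + (0.878 - 0.04095i)|1⟩

Rx(0.984) = [[cos(θ/2), −i·sin(θ/2)], [−i·sin(θ/2), cos(θ/2)]]; θ = 0.984, cos(θ/2) ≈ 0.88139, sin(θ/2) ≈ 0.47239.
With a = amp(|0⟩) = 0.08669 and b = amp(|1⟩) = 0.9962:
new amp(|0⟩) = (0.88139)·a + (-0.47239i)·b = (0.07641 - 0.4706i)
new amp(|1⟩) = (-0.47239i)·a + (0.88139)·b = (0.878 - 0.04095i)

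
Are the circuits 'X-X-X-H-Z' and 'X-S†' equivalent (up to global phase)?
No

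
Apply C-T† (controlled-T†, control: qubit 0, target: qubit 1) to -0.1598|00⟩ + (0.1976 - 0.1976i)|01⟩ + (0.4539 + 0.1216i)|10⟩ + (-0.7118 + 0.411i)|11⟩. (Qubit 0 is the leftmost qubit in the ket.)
-0.1598|00⟩ + (0.1976 - 0.1976i)|01⟩ + (0.4539 + 0.1216i)|10⟩ + (-0.2127 + 0.7939i)|11⟩

C-T† leaves the control-|0⟩ kets |00⟩, |01⟩ unchanged and applies T† to qubit 1 on the control-|1⟩ pair (|10⟩, |11⟩).
T† = [[1, 0], [0, (1/√2 - (1/√2)i)]].
With a = amp(|10⟩) = (0.4539 + 0.1216i) and b = amp(|11⟩) = (-0.7118 + 0.411i):
new amp(|10⟩) = (1)·a = (0.4539 + 0.1216i)
new amp(|11⟩) = (1/√2 - (1/√2)i)·b = (-0.2127 + 0.7939i)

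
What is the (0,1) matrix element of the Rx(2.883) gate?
-0.9917i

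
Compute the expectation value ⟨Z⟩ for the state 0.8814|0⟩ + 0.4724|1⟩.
0.5537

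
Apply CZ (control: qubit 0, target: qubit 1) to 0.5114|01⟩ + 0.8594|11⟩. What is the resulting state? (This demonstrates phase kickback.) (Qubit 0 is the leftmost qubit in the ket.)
0.5114|01⟩ - 0.8594|11⟩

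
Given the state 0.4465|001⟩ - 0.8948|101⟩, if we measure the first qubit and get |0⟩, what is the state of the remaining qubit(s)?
|01⟩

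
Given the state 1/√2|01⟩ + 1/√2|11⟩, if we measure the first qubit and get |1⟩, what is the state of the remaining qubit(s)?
|1⟩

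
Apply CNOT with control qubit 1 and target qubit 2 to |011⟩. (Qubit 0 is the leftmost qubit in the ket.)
|010⟩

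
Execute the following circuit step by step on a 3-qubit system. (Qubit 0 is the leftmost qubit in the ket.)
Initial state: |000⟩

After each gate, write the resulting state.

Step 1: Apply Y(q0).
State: i|100⟩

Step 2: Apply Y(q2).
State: -|101⟩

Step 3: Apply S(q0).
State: -i|101⟩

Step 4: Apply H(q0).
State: -(1/√2)i|001⟩ + (1/√2)i|101⟩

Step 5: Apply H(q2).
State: -(1/2)i|000⟩ + (1/2)i|001⟩ + (1/2)i|100⟩ - (1/2)i|101⟩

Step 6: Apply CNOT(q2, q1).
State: -(1/2)i|000⟩ + (1/2)i|011⟩ + (1/2)i|100⟩ - (1/2)i|111⟩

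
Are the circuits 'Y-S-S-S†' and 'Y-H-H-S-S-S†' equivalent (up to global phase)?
Yes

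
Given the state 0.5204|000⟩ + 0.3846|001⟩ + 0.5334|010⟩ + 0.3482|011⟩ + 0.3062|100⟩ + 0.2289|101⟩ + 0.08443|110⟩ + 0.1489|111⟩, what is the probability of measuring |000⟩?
0.2708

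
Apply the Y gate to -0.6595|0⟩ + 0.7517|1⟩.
-0.7517i|0⟩ - 0.6595i|1⟩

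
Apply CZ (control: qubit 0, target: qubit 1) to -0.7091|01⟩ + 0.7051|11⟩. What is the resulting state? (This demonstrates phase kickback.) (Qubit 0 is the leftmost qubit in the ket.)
-0.7091|01⟩ - 0.7051|11⟩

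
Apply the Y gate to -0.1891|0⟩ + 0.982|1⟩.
-0.982i|0⟩ - 0.1891i|1⟩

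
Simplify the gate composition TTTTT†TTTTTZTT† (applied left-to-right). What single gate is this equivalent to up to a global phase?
Z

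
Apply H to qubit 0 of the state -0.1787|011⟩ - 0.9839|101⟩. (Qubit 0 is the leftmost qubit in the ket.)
-0.6957|001⟩ - 0.1264|011⟩ + 0.6957|101⟩ - 0.1264|111⟩

H on qubit 0 mixes each pair of kets that differ only in qubit 0: amplitudes (a, b) of (|…0…⟩, |…1…⟩) become ((a + b)/√2, (a − b)/√2). Kets absent from the input have amplitude 0.
(|001⟩, |101⟩): (a, b) = (0, -0.9839) → (-0.6957, 0.6957)
(|011⟩, |111⟩): (a, b) = (-0.1787, 0) → (-0.1264, -0.1264)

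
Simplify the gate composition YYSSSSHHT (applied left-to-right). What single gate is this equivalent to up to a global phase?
T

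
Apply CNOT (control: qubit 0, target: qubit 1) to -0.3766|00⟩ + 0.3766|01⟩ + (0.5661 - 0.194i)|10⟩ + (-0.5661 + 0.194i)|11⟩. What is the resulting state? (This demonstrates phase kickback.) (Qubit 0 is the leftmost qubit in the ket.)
-0.3766|00⟩ + 0.3766|01⟩ + (-0.5661 + 0.194i)|10⟩ + (0.5661 - 0.194i)|11⟩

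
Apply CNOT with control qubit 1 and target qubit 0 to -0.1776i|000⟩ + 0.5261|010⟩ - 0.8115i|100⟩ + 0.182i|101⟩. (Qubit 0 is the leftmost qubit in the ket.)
-0.1776i|000⟩ - 0.8115i|100⟩ + 0.182i|101⟩ + 0.5261|110⟩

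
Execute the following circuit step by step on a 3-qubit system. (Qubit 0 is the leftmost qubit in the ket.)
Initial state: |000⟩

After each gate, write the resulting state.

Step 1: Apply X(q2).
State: |001⟩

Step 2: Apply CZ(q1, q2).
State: |001⟩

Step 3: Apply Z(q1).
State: |001⟩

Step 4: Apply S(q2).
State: i|001⟩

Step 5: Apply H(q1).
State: (1/√2)i|001⟩ + (1/√2)i|011⟩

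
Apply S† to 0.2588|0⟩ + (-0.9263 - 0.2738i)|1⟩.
0.2588|0⟩ + (-0.2738 + 0.9263i)|1⟩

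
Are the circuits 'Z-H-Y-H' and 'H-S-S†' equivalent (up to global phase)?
No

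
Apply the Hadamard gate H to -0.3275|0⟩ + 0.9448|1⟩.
0.4365|0⟩ - 0.8997|1⟩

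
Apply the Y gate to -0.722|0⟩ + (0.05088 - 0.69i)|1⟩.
(-0.69 - 0.05088i)|0⟩ - 0.722i|1⟩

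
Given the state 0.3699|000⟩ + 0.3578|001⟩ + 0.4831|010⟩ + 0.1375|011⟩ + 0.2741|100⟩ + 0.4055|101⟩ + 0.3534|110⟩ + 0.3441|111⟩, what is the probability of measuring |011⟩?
0.01891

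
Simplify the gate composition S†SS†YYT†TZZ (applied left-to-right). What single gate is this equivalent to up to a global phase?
S†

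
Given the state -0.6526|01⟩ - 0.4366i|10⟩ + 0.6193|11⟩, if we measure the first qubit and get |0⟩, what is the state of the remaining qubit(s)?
-|1⟩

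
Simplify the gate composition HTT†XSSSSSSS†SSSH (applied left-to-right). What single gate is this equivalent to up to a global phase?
Z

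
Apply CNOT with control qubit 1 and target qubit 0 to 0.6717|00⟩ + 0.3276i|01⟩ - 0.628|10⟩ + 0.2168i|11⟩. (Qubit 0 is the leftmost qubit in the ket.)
0.6717|00⟩ + 0.2168i|01⟩ - 0.628|10⟩ + 0.3276i|11⟩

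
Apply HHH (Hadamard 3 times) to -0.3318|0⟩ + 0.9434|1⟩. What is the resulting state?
0.4325|0⟩ - 0.9017|1⟩

H² = I, so H^3 = H: a single Hadamard. With (a, b) = (-0.3318, 0.9434), H gives ((a + b)/√2, (a − b)/√2) = (0.4325, -0.9017).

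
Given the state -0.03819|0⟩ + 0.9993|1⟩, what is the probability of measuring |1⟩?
0.9986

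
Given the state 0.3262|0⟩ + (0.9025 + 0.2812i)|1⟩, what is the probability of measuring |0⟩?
0.1064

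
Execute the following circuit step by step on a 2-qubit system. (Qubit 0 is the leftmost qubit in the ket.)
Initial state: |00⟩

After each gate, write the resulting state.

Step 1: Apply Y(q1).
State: i|01⟩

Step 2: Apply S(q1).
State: -|01⟩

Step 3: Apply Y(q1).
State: i|00⟩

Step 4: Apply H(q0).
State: (1/√2)i|00⟩ + (1/√2)i|10⟩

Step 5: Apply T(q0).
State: (1/√2)i|00⟩ + (-1/2 + (1/2)i)|10⟩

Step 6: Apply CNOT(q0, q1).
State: (1/√2)i|00⟩ + (-1/2 + (1/2)i)|11⟩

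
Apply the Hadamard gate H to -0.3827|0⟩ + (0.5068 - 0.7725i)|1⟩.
(0.08775 - 0.5462i)|0⟩ + (-0.629 + 0.5462i)|1⟩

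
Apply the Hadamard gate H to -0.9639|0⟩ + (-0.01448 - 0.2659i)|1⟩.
(-0.6918 - 0.188i)|0⟩ + (-0.6713 + 0.188i)|1⟩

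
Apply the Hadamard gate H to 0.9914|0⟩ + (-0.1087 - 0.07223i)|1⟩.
(0.6242 - 0.05107i)|0⟩ + (0.7779 + 0.05107i)|1⟩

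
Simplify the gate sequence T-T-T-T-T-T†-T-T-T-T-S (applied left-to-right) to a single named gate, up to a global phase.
S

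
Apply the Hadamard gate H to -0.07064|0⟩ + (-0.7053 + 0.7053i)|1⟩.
(-0.5487 + 0.4987i)|0⟩ + (0.4488 - 0.4987i)|1⟩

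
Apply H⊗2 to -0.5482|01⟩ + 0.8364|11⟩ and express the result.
0.1441|00⟩ - 0.1441|01⟩ - 0.6923|10⟩ + 0.6923|11⟩

H⊗2 gives amp(|y⟩) = (1/2) Σ_x (−1)^(x·y) amp(|x⟩), where x·y is the number of positions in which both x and y have a 1.
|00⟩: (-0.5482 + 0.8364)/2 = 0.1441
|01⟩: (0.5482 - 0.8364)/2 = -0.1441
|10⟩: (-0.5482 - 0.8364)/2 = -0.6923
|11⟩: (0.5482 + 0.8364)/2 = 0.6923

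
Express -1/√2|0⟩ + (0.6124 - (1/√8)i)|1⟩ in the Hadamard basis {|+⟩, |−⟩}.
(-0.06697 - 0.25i)|+⟩ + (-0.933 + 0.25i)|−⟩

With |ψ⟩ = α|0⟩ + β|1⟩, the Hadamard-basis coefficients are ⟨+|ψ⟩ = (α + β)/√2 and ⟨−|ψ⟩ = (α − β)/√2.
Here α = -1/√2, β = (0.6124 - (1/√8)i): (α + β)/√2 = (-0.06697 - 0.25i), (α − β)/√2 = (-0.933 + 0.25i).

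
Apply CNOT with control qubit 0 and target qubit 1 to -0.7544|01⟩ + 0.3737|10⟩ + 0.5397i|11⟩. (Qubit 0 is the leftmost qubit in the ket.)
-0.7544|01⟩ + 0.5397i|10⟩ + 0.3737|11⟩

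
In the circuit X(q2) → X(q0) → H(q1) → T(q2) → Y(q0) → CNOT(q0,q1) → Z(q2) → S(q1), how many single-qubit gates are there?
7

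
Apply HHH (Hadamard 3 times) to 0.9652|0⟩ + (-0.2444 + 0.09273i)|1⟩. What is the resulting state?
(0.5097 + 0.06557i)|0⟩ + (0.8553 - 0.06557i)|1⟩

H² = I, so H^3 = H: a single Hadamard. With (a, b) = (0.9652, (-0.2444 + 0.09273i)), H gives ((a + b)/√2, (a − b)/√2) = ((0.5097 + 0.06557i), (0.8553 - 0.06557i)).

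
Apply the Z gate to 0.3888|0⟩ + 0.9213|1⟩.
0.3888|0⟩ - 0.9213|1⟩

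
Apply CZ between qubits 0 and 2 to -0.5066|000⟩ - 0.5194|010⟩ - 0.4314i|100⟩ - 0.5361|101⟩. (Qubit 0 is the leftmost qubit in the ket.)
-0.5066|000⟩ - 0.5194|010⟩ - 0.4314i|100⟩ + 0.5361|101⟩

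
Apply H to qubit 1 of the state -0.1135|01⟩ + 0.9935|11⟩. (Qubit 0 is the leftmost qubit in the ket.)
-0.08026|00⟩ + 0.08026|01⟩ + 0.7025|10⟩ - 0.7025|11⟩

H on qubit 1 mixes each pair of kets that differ only in qubit 1: amplitudes (a, b) of (|…0…⟩, |…1…⟩) become ((a + b)/√2, (a − b)/√2). Kets absent from the input have amplitude 0.
(|00⟩, |01⟩): (a, b) = (0, -0.1135) → (-0.08026, 0.08026)
(|10⟩, |11⟩): (a, b) = (0, 0.9935) → (0.7025, -0.7025)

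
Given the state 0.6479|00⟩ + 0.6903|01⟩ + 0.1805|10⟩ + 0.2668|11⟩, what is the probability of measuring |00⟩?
0.4198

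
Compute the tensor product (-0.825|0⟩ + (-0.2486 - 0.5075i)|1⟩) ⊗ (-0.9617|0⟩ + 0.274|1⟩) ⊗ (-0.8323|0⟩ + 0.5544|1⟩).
-0.6603|000⟩ + 0.4399|001⟩ + 0.1881|010⟩ - 0.1253|011⟩ + (-0.199 - 0.4062i)|100⟩ + (0.1325 + 0.2706i)|101⟩ + (0.05669 + 0.1157i)|110⟩ + (-0.03776 - 0.07709i)|111⟩

amp(|b₁b₂…⟩) = product of the factor amplitudes for bits b₁, b₂, …; only kets whose every factor amplitude is nonzero survive.
|000⟩: (-0.825)(-0.9617)(-0.8323) = -0.6603
|001⟩: (-0.825)(-0.9617)(0.5544) = 0.4399
|010⟩: (-0.825)(0.274)(-0.8323) = 0.1881
|011⟩: (-0.825)(0.274)(0.5544) = -0.1253
|100⟩: (-0.2486 - 0.5075i)(-0.9617)(-0.8323) = (-0.199 - 0.4062i)
|101⟩: (-0.2486 - 0.5075i)(-0.9617)(0.5544) = (0.1325 + 0.2706i)
|110⟩: (-0.2486 - 0.5075i)(0.274)(-0.8323) = (0.05669 + 0.1157i)
|111⟩: (-0.2486 - 0.5075i)(0.274)(0.5544) = (-0.03776 - 0.07709i)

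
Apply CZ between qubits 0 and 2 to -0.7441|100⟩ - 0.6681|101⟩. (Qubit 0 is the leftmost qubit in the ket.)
-0.7441|100⟩ + 0.6681|101⟩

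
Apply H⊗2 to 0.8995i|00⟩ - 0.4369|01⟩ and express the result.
(-0.2185 + 0.4498i)|00⟩ + (0.2185 + 0.4498i)|01⟩ + (-0.2185 + 0.4498i)|10⟩ + (0.2185 + 0.4498i)|11⟩

H⊗2 gives amp(|y⟩) = (1/2) Σ_x (−1)^(x·y) amp(|x⟩), where x·y is the number of positions in which both x and y have a 1.
|00⟩: (0.8995i - 0.4369)/2 = (-0.2185 + 0.4498i)
|01⟩: (0.8995i + 0.4369)/2 = (0.2185 + 0.4498i)
|10⟩: (0.8995i - 0.4369)/2 = (-0.2185 + 0.4498i)
|11⟩: (0.8995i + 0.4369)/2 = (0.2185 + 0.4498i)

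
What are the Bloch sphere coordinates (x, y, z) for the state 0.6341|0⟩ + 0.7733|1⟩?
(0.9807, 0, -0.1959)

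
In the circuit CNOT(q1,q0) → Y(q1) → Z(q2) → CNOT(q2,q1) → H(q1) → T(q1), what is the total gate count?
6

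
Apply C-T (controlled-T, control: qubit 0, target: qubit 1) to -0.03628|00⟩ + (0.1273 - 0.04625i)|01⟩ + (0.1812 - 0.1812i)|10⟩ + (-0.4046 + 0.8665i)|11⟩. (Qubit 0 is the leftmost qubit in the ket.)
-0.03628|00⟩ + (0.1273 - 0.04625i)|01⟩ + (0.1812 - 0.1812i)|10⟩ + (-0.8988 + 0.3266i)|11⟩

C-T leaves the control-|0⟩ kets |00⟩, |01⟩ unchanged and applies T to qubit 1 on the control-|1⟩ pair (|10⟩, |11⟩).
T = [[1, 0], [0, (1/√2 + (1/√2)i)]].
With a = amp(|10⟩) = (0.1812 - 0.1812i) and b = amp(|11⟩) = (-0.4046 + 0.8665i):
new amp(|10⟩) = (1)·a = (0.1812 - 0.1812i)
new amp(|11⟩) = (1/√2 + (1/√2)i)·b = (-0.8988 + 0.3266i)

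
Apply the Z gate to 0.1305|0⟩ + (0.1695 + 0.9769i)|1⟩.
0.1305|0⟩ + (-0.1695 - 0.9769i)|1⟩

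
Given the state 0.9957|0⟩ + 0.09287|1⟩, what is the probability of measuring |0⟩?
0.9914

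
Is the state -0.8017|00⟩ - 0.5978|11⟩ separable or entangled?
Entangled

Writing the state as a|00⟩ + b|01⟩ + c|10⟩ + d|11⟩, it is a product state iff ad − bc = 0.
Here (a, b, c, d) = (-0.8017, 0, 0, -0.5978): ad − bc = (-0.8017)(-0.5978) − (0)(0) = 0.4793 ≠ 0, so the state is entangled.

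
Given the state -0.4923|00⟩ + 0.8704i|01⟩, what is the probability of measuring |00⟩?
0.2424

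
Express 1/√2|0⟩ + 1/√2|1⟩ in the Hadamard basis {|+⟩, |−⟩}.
|+⟩

With |ψ⟩ = α|0⟩ + β|1⟩, the Hadamard-basis coefficients are ⟨+|ψ⟩ = (α + β)/√2 and ⟨−|ψ⟩ = (α − β)/√2.
Here α = 1/√2, β = 1/√2: (α + β)/√2 = 1, (α − β)/√2 = 0.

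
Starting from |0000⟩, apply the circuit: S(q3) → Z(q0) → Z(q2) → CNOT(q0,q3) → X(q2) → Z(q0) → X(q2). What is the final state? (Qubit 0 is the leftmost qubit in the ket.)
|0000⟩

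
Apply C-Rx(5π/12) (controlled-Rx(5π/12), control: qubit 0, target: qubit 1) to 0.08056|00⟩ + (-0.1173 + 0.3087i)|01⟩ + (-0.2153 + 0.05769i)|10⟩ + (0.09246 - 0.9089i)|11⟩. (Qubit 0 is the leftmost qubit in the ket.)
0.08056|00⟩ + (-0.1173 + 0.3087i)|01⟩ + (-0.7241 - 0.01052i)|10⟩ + (0.1085 - 0.59i)|11⟩

C-Rx(5π/12) leaves the control-|0⟩ kets |00⟩, |01⟩ unchanged and applies Rx(5π/12) to qubit 1 on the control-|1⟩ pair (|10⟩, |11⟩).
Rx(5π/12) = [[cos(θ/2), −i·sin(θ/2)], [−i·sin(θ/2), cos(θ/2)]]; θ = 5π/12, cos(θ/2) ≈ 0.793353, sin(θ/2) ≈ 0.608761.
With a = amp(|10⟩) = (-0.2153 + 0.05769i) and b = amp(|11⟩) = (0.09246 - 0.9089i):
new amp(|10⟩) = (0.793353)·a + (-0.608761i)·b = (-0.7241 - 0.01052i)
new amp(|11⟩) = (-0.608761i)·a + (0.793353)·b = (0.1085 - 0.59i)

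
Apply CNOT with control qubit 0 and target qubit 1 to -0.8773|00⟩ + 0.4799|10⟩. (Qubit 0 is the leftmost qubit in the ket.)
-0.8773|00⟩ + 0.4799|11⟩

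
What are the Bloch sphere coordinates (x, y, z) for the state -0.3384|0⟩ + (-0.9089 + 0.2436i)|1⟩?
(0.6151, -0.1649, -0.7709)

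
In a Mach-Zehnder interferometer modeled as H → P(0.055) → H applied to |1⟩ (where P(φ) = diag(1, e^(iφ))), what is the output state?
(0.0007561 - 0.02749i)|0⟩ + (0.9992 + 0.02749i)|1⟩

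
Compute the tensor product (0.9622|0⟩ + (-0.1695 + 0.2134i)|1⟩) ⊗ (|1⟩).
0.9622|01⟩ + (-0.1695 + 0.2134i)|11⟩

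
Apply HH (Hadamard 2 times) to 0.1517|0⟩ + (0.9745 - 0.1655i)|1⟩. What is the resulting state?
0.1517|0⟩ + (0.9745 - 0.1655i)|1⟩

H² = I, so an even number of Hadamards cancels: H^2 = I and the state is unchanged.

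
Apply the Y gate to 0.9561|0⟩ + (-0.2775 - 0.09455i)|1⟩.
(-0.09455 + 0.2775i)|0⟩ + 0.9561i|1⟩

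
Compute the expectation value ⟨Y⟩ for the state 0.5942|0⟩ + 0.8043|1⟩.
0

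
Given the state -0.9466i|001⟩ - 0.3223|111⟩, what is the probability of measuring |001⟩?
0.8961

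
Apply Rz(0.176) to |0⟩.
(0.9961 - 0.08789i)|0⟩

Rz(0.176) = [[e^(−iθ/2), 0], [0, e^(iθ/2)]] with e^(±iθ/2) = cos(θ/2) ± i·sin(θ/2); θ = 0.176, cos(θ/2) ≈ 0.99613, sin(θ/2) ≈ 0.0878865.
With a = amp(|0⟩) = 1 and b = amp(|1⟩) = 0:
new amp(|0⟩) = (0.99613 - 0.0878865i)·a = (0.9961 - 0.08789i)
new amp(|1⟩) = (0.99613 + 0.0878865i)·b = 0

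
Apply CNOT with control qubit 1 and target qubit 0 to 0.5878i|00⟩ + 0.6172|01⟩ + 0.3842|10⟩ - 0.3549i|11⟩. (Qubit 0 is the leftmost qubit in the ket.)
0.5878i|00⟩ - 0.3549i|01⟩ + 0.3842|10⟩ + 0.6172|11⟩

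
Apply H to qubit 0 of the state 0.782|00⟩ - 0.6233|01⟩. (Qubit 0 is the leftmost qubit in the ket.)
0.553|00⟩ - 0.4407|01⟩ + 0.553|10⟩ - 0.4407|11⟩

H on qubit 0 mixes each pair of kets that differ only in qubit 0: amplitudes (a, b) of (|…0…⟩, |…1…⟩) become ((a + b)/√2, (a − b)/√2). Kets absent from the input have amplitude 0.
(|00⟩, |10⟩): (a, b) = (0.782, 0) → (0.553, 0.553)
(|01⟩, |11⟩): (a, b) = (-0.6233, 0) → (-0.4407, -0.4407)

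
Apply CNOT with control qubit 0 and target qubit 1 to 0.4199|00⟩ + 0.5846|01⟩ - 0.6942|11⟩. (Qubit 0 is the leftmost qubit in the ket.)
0.4199|00⟩ + 0.5846|01⟩ - 0.6942|10⟩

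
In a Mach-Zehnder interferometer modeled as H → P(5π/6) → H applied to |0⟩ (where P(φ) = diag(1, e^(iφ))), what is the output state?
(0.06699 + 0.25i)|0⟩ + (0.933 - 0.25i)|1⟩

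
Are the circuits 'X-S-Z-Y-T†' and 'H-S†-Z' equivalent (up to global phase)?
No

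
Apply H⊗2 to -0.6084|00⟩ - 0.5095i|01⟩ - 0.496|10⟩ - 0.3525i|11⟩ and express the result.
(-0.5522 - 0.431i)|00⟩ + (-0.5522 + 0.431i)|01⟩ + (-0.0562 - 0.0785i)|10⟩ + (-0.0562 + 0.0785i)|11⟩

H⊗2 gives amp(|y⟩) = (1/2) Σ_x (−1)^(x·y) amp(|x⟩), where x·y is the number of positions in which both x and y have a 1.
|00⟩: (-0.6084 - 0.5095i - 0.496 - 0.3525i)/2 = (-0.5522 - 0.431i)
|01⟩: (-0.6084 + 0.5095i - 0.496 + 0.3525i)/2 = (-0.5522 + 0.431i)
|10⟩: (-0.6084 - 0.5095i + 0.496 + 0.3525i)/2 = (-0.0562 - 0.0785i)
|11⟩: (-0.6084 + 0.5095i + 0.496 - 0.3525i)/2 = (-0.0562 + 0.0785i)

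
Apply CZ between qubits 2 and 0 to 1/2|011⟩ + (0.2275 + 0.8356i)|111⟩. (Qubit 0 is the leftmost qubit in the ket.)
1/2|011⟩ + (-0.2275 - 0.8356i)|111⟩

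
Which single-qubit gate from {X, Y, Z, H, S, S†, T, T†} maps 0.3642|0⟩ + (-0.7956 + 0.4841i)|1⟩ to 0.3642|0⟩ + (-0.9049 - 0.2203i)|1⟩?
T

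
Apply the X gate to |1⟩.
|0⟩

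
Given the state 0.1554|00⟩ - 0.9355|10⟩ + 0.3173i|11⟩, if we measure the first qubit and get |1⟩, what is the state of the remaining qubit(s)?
-0.947|0⟩ + 0.3212i|1⟩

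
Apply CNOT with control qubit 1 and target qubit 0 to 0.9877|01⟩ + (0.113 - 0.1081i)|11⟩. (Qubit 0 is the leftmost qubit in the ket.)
(0.113 - 0.1081i)|01⟩ + 0.9877|11⟩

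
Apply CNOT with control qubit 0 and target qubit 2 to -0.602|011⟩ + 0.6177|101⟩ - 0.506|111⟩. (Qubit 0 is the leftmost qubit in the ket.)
-0.602|011⟩ + 0.6177|100⟩ - 0.506|110⟩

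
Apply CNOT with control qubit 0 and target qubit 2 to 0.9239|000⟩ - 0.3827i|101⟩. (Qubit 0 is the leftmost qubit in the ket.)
0.9239|000⟩ - 0.3827i|100⟩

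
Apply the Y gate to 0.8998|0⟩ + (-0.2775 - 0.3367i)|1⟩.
(-0.3367 + 0.2775i)|0⟩ + 0.8998i|1⟩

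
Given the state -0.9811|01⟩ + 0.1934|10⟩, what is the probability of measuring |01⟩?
0.9626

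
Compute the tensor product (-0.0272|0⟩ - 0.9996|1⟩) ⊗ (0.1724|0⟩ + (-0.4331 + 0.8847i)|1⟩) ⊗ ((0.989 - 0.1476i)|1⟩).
(-0.004638 + 0.0006921i)|001⟩ + (0.008099 - 0.02554i)|011⟩ + (-0.1704 + 0.02544i)|101⟩ + (0.2976 - 0.9385i)|111⟩

amp(|b₁b₂…⟩) = product of the factor amplitudes for bits b₁, b₂, …; only kets whose every factor amplitude is nonzero survive.
|001⟩: (-0.0272)(0.1724)(0.989 - 0.1476i) = (-0.004638 + 0.0006921i)
|011⟩: (-0.0272)(-0.4331 + 0.8847i)(0.989 - 0.1476i) = (0.008099 - 0.02554i)
|101⟩: (-0.9996)(0.1724)(0.989 - 0.1476i) = (-0.1704 + 0.02544i)
|111⟩: (-0.9996)(-0.4331 + 0.8847i)(0.989 - 0.1476i) = (0.2976 - 0.9385i)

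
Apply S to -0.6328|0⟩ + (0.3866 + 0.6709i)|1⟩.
-0.6328|0⟩ + (-0.6709 + 0.3866i)|1⟩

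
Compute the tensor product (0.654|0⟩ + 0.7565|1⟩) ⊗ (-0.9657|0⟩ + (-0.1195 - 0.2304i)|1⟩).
-0.6316|00⟩ + (-0.07815 - 0.1507i)|01⟩ - 0.7306|10⟩ + (-0.0904 - 0.1743i)|11⟩

amp(|b₁b₂…⟩) = product of the factor amplitudes for bits b₁, b₂, …; only kets whose every factor amplitude is nonzero survive.
|00⟩: (0.654)(-0.9657) = -0.6316
|01⟩: (0.654)(-0.1195 - 0.2304i) = (-0.07815 - 0.1507i)
|10⟩: (0.7565)(-0.9657) = -0.7306
|11⟩: (0.7565)(-0.1195 - 0.2304i) = (-0.0904 - 0.1743i)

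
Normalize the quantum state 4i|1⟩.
i|1⟩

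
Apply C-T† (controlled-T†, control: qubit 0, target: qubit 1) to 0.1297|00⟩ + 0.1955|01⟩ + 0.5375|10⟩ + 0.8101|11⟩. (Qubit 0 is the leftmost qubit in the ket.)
0.1297|00⟩ + 0.1955|01⟩ + 0.5375|10⟩ + (0.5728 - 0.5728i)|11⟩

C-T† leaves the control-|0⟩ kets |00⟩, |01⟩ unchanged and applies T† to qubit 1 on the control-|1⟩ pair (|10⟩, |11⟩).
T† = [[1, 0], [0, (1/√2 - (1/√2)i)]].
With a = amp(|10⟩) = 0.5375 and b = amp(|11⟩) = 0.8101:
new amp(|10⟩) = (1)·a = 0.5375
new amp(|11⟩) = (1/√2 - (1/√2)i)·b = (0.5728 - 0.5728i)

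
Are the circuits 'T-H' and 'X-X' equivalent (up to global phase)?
No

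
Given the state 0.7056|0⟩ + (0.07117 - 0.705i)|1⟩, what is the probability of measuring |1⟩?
0.5021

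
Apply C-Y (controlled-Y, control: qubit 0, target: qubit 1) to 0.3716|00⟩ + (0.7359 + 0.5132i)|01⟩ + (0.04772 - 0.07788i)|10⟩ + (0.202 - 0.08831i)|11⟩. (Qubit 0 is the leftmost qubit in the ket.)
0.3716|00⟩ + (0.7359 + 0.5132i)|01⟩ + (-0.08831 - 0.202i)|10⟩ + (0.07788 + 0.04772i)|11⟩

C-Y leaves the control-|0⟩ kets |00⟩, |01⟩ unchanged and applies Y to qubit 1 on the control-|1⟩ pair (|10⟩, |11⟩).
Y = [[0, -i], [i, 0]].
With a = amp(|10⟩) = (0.04772 - 0.07788i) and b = amp(|11⟩) = (0.202 - 0.08831i):
new amp(|10⟩) = (-i)·b = (-0.08831 - 0.202i)
new amp(|11⟩) = (i)·a = (0.07788 + 0.04772i)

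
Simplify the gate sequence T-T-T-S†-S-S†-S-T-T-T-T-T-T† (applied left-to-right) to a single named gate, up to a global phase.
T†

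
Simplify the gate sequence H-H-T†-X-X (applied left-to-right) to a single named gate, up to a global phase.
T†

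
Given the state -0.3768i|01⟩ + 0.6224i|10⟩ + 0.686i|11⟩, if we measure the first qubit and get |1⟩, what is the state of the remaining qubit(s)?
0.6719i|0⟩ + 0.7406i|1⟩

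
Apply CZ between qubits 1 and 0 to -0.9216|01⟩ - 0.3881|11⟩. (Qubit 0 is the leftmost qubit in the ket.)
-0.9216|01⟩ + 0.3881|11⟩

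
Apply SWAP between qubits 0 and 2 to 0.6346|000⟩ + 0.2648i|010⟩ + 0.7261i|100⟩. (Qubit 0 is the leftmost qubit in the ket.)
0.6346|000⟩ + 0.7261i|001⟩ + 0.2648i|010⟩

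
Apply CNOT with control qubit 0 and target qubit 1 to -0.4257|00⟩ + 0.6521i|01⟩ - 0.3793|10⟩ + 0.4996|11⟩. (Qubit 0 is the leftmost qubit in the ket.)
-0.4257|00⟩ + 0.6521i|01⟩ + 0.4996|10⟩ - 0.3793|11⟩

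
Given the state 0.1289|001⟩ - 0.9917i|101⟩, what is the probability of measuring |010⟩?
0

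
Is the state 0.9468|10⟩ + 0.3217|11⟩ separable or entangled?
Separable

Writing the state as a|00⟩ + b|01⟩ + c|10⟩ + d|11⟩, it is a product state iff ad − bc = 0.
Here (a, b, c, d) = (0, 0, 0.9468, 0.3217): ad − bc = (0)(0.3217) − (0)(0.9468) = 0, so the state is separable.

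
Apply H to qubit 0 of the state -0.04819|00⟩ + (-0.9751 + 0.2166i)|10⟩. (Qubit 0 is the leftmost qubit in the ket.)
(-0.7236 + 0.1532i)|00⟩ + (0.6554 - 0.1532i)|10⟩

H on qubit 0 mixes each pair of kets that differ only in qubit 0: amplitudes (a, b) of (|…0…⟩, |…1…⟩) become ((a + b)/√2, (a − b)/√2). Kets absent from the input have amplitude 0.
(|00⟩, |10⟩): (a, b) = (-0.04819, (-0.9751 + 0.2166i)) → ((-0.7236 + 0.1532i), (0.6554 - 0.1532i))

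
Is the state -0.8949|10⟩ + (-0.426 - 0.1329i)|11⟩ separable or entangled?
Separable

Writing the state as a|00⟩ + b|01⟩ + c|10⟩ + d|11⟩, it is a product state iff ad − bc = 0.
Here (a, b, c, d) = (0, 0, -0.8949, (-0.426 - 0.1329i)): ad − bc = (0)(-0.426 - 0.1329i) − (0)(-0.8949) = 0, so the state is separable.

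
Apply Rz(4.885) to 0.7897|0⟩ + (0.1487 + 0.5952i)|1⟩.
(-0.6045 - 0.5082i)|0⟩ + (-0.4968 - 0.3599i)|1⟩

Rz(4.885) = [[e^(−iθ/2), 0], [0, e^(iθ/2)]] with e^(±iθ/2) = cos(θ/2) ± i·sin(θ/2); θ = 4.885, cos(θ/2) ≈ -0.765426, sin(θ/2) ≈ 0.643523.
With a = amp(|0⟩) = 0.7897 and b = amp(|1⟩) = (0.1487 + 0.5952i):
new amp(|0⟩) = (-0.765426 - 0.643523i)·a = (-0.6045 - 0.5082i)
new amp(|1⟩) = (-0.765426 + 0.643523i)·b = (-0.4968 - 0.3599i)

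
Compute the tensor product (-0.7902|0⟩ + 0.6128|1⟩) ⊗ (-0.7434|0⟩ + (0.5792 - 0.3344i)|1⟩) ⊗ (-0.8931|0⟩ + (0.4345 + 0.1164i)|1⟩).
-0.5246|000⟩ + (0.2552 + 0.06838i)|001⟩ + (0.4088 - 0.236i)|010⟩ + (-0.2296 + 0.06154i)|011⟩ + 0.4069|100⟩ + (-0.1979 - 0.05303i)|101⟩ + (-0.317 + 0.183i)|110⟩ + (0.1781 - 0.04772i)|111⟩

amp(|b₁b₂…⟩) = product of the factor amplitudes for bits b₁, b₂, …; only kets whose every factor amplitude is nonzero survive.
|000⟩: (-0.7902)(-0.7434)(-0.8931) = -0.5246
|001⟩: (-0.7902)(-0.7434)(0.4345 + 0.1164i) = (0.2552 + 0.06838i)
|010⟩: (-0.7902)(0.5792 - 0.3344i)(-0.8931) = (0.4088 - 0.236i)
|011⟩: (-0.7902)(0.5792 - 0.3344i)(0.4345 + 0.1164i) = (-0.2296 + 0.06154i)
|100⟩: (0.6128)(-0.7434)(-0.8931) = 0.4069
|101⟩: (0.6128)(-0.7434)(0.4345 + 0.1164i) = (-0.1979 - 0.05303i)
|110⟩: (0.6128)(0.5792 - 0.3344i)(-0.8931) = (-0.317 + 0.183i)
|111⟩: (0.6128)(0.5792 - 0.3344i)(0.4345 + 0.1164i) = (0.1781 - 0.04772i)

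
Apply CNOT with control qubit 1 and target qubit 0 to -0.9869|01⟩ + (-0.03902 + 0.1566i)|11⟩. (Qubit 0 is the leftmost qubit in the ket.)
(-0.03902 + 0.1566i)|01⟩ - 0.9869|11⟩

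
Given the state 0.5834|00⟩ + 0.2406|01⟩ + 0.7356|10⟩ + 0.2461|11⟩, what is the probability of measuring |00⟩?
0.3404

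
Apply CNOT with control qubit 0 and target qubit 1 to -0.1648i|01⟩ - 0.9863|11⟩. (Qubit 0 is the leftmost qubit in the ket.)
-0.1648i|01⟩ - 0.9863|10⟩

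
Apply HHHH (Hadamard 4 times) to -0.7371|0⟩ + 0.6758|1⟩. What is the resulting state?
-0.7371|0⟩ + 0.6758|1⟩

H² = I, so an even number of Hadamards cancels: H^4 = I and the state is unchanged.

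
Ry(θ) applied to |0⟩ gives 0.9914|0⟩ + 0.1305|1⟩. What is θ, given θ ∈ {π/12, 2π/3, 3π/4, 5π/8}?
π/12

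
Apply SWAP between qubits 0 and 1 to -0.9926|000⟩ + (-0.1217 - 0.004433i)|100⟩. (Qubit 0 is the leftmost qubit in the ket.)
-0.9926|000⟩ + (-0.1217 - 0.004433i)|010⟩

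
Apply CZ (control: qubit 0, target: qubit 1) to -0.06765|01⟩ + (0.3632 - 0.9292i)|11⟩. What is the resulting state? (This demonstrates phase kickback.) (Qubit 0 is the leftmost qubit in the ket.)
-0.06765|01⟩ + (-0.3632 + 0.9292i)|11⟩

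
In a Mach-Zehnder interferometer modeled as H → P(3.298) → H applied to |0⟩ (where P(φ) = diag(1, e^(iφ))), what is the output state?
(0.006103 - 0.07789i)|0⟩ + (0.9939 + 0.07789i)|1⟩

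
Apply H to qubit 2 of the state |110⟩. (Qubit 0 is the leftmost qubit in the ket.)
1/√2|110⟩ + 1/√2|111⟩

H on qubit 2 mixes each pair of kets that differ only in qubit 2: amplitudes (a, b) of (|…0…⟩, |…1…⟩) become ((a + b)/√2, (a − b)/√2). Kets absent from the input have amplitude 0.
(|110⟩, |111⟩): (a, b) = (1, 0) → (1/√2, 1/√2)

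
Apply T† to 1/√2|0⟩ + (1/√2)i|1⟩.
1/√2|0⟩ + (1/2 + (1/2)i)|1⟩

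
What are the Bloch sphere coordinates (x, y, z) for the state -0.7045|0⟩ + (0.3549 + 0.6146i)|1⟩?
(-0.5001, -0.866, -0.007367)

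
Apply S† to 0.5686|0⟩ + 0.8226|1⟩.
0.5686|0⟩ - 0.8226i|1⟩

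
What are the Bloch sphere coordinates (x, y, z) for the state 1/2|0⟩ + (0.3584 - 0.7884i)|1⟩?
(0.3584, -0.7884, -0.5)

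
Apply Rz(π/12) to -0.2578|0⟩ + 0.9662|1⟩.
(-0.2556 + 0.03365i)|0⟩ + (0.9579 + 0.1261i)|1⟩

Rz(π/12) = [[e^(−iθ/2), 0], [0, e^(iθ/2)]] with e^(±iθ/2) = cos(θ/2) ± i·sin(θ/2); θ = π/12, cos(θ/2) ≈ 0.991445, sin(θ/2) ≈ 0.130526.
With a = amp(|0⟩) = -0.2578 and b = amp(|1⟩) = 0.9662:
new amp(|0⟩) = (0.991445 - 0.130526i)·a = (-0.2556 + 0.03365i)
new amp(|1⟩) = (0.991445 + 0.130526i)·b = (0.9579 + 0.1261i)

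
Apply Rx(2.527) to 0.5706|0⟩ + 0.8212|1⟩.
(0.1726 - 0.7827i)|0⟩ + (0.2484 - 0.5439i)|1⟩

Rx(2.527) = [[cos(θ/2), −i·sin(θ/2)], [−i·sin(θ/2), cos(θ/2)]]; θ = 2.527, cos(θ/2) ≈ 0.302483, sin(θ/2) ≈ 0.953155.
With a = amp(|0⟩) = 0.5706 and b = amp(|1⟩) = 0.8212:
new amp(|0⟩) = (0.302483)·a + (-0.953155i)·b = (0.1726 - 0.7827i)
new amp(|1⟩) = (-0.953155i)·a + (0.302483)·b = (0.2484 - 0.5439i)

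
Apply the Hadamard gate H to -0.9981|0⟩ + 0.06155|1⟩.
-0.6622|0⟩ - 0.7493|1⟩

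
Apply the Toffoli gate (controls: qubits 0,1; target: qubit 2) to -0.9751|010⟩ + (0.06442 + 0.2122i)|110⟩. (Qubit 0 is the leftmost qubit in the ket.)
-0.9751|010⟩ + (0.06442 + 0.2122i)|111⟩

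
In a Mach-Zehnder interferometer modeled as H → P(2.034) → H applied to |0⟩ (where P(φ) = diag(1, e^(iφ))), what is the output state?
(0.2766 + 0.4473i)|0⟩ + (0.7234 - 0.4473i)|1⟩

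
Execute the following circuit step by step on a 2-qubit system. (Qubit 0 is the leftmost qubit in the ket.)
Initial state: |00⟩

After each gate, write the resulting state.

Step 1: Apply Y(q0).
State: i|10⟩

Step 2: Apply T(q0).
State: (-1/√2 + (1/√2)i)|10⟩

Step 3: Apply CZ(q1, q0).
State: (-1/√2 + (1/√2)i)|10⟩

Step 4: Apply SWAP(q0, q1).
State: (-1/√2 + (1/√2)i)|01⟩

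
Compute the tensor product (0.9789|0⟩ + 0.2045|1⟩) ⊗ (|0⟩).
0.9789|00⟩ + 0.2045|10⟩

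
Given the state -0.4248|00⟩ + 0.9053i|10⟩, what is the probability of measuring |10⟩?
0.8196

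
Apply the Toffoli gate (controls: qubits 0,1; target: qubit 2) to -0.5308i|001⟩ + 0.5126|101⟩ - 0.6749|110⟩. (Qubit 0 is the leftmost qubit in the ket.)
-0.5308i|001⟩ + 0.5126|101⟩ - 0.6749|111⟩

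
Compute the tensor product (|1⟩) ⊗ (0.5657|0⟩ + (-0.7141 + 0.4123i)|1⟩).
0.5657|10⟩ + (-0.7141 + 0.4123i)|11⟩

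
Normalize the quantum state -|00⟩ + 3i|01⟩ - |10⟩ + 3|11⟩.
-0.2236|00⟩ + 0.6708i|01⟩ - 0.2236|10⟩ + 0.6708|11⟩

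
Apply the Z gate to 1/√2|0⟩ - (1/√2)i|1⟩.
1/√2|0⟩ + (1/√2)i|1⟩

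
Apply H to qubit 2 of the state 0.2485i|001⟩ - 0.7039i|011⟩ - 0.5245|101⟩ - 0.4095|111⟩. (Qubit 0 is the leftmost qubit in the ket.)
0.1757i|000⟩ - 0.1757i|001⟩ - 0.4977i|010⟩ + 0.4977i|011⟩ - 0.3709|100⟩ + 0.3709|101⟩ - 0.2896|110⟩ + 0.2896|111⟩

H on qubit 2 mixes each pair of kets that differ only in qubit 2: amplitudes (a, b) of (|…0…⟩, |…1…⟩) become ((a + b)/√2, (a − b)/√2). Kets absent from the input have amplitude 0.
(|000⟩, |001⟩): (a, b) = (0, 0.2485i) → (0.1757i, -0.1757i)
(|010⟩, |011⟩): (a, b) = (0, -0.7039i) → (-0.4977i, 0.4977i)
(|100⟩, |101⟩): (a, b) = (0, -0.5245) → (-0.3709, 0.3709)
(|110⟩, |111⟩): (a, b) = (0, -0.4095) → (-0.2896, 0.2896)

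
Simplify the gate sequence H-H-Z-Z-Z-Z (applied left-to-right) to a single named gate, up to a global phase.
I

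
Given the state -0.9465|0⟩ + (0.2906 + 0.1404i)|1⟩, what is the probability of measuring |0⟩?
0.8959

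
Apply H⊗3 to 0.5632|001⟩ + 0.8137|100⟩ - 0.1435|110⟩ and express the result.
0.4361|000⟩ + 0.03783|001⟩ + 0.5375|010⟩ + 0.1393|011⟩ - 0.03783|100⟩ - 0.4361|101⟩ - 0.1393|110⟩ - 0.5375|111⟩

H⊗3 gives amp(|y⟩) = (1/2√2) Σ_x (−1)^(x·y) amp(|x⟩), where x·y is the number of positions in which both x and y have a 1.
|000⟩: (0.5632 + 0.8137 - 0.1435)/(2√2) = 0.4361
|001⟩: (-0.5632 + 0.8137 - 0.1435)/(2√2) = 0.03783
|010⟩: (0.5632 + 0.8137 + 0.1435)/(2√2) = 0.5375
|011⟩: (-0.5632 + 0.8137 + 0.1435)/(2√2) = 0.1393
|100⟩: (0.5632 - 0.8137 + 0.1435)/(2√2) = -0.03783
|101⟩: (-0.5632 - 0.8137 + 0.1435)/(2√2) = -0.4361
|110⟩: (0.5632 - 0.8137 - 0.1435)/(2√2) = -0.1393
|111⟩: (-0.5632 - 0.8137 - 0.1435)/(2√2) = -0.5375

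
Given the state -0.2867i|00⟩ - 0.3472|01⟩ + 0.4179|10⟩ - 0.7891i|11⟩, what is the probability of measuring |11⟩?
0.6227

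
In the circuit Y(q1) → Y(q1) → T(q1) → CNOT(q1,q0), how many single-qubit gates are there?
3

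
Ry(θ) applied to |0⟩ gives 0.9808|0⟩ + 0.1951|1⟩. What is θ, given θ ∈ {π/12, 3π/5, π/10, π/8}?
π/8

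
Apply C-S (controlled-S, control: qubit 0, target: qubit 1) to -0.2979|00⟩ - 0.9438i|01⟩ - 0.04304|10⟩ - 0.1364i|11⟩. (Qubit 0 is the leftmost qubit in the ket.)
-0.2979|00⟩ - 0.9438i|01⟩ - 0.04304|10⟩ + 0.1364|11⟩

C-S leaves the control-|0⟩ kets |00⟩, |01⟩ unchanged and applies S to qubit 1 on the control-|1⟩ pair (|10⟩, |11⟩).
S = [[1, 0], [0, i]].
With a = amp(|10⟩) = -0.04304 and b = amp(|11⟩) = -0.1364i:
new amp(|10⟩) = (1)·a = -0.04304
new amp(|11⟩) = (i)·b = 0.1364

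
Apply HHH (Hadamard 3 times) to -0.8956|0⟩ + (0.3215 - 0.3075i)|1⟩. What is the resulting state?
(-0.406 - 0.2174i)|0⟩ + (-0.8606 + 0.2174i)|1⟩

H² = I, so H^3 = H: a single Hadamard. With (a, b) = (-0.8956, (0.3215 - 0.3075i)), H gives ((a + b)/√2, (a − b)/√2) = ((-0.406 - 0.2174i), (-0.8606 + 0.2174i)).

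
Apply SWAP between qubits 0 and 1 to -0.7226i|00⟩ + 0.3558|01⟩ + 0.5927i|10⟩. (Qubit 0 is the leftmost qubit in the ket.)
-0.7226i|00⟩ + 0.5927i|01⟩ + 0.3558|10⟩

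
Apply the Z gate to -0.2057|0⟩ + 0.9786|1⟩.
-0.2057|0⟩ - 0.9786|1⟩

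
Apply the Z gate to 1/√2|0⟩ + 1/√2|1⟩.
1/√2|0⟩ - 1/√2|1⟩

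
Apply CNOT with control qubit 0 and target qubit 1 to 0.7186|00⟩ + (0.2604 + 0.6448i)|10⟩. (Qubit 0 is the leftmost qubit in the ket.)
0.7186|00⟩ + (0.2604 + 0.6448i)|11⟩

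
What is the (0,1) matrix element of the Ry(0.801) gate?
-0.3899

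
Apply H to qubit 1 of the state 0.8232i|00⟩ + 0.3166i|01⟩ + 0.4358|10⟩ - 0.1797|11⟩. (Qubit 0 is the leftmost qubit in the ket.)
0.806i|00⟩ + 0.3582i|01⟩ + 0.1811|10⟩ + 0.4352|11⟩

H on qubit 1 mixes each pair of kets that differ only in qubit 1: amplitudes (a, b) of (|…0…⟩, |…1…⟩) become ((a + b)/√2, (a − b)/√2). Kets absent from the input have amplitude 0.
(|00⟩, |01⟩): (a, b) = (0.8232i, 0.3166i) → (0.806i, 0.3582i)
(|10⟩, |11⟩): (a, b) = (0.4358, -0.1797) → (0.1811, 0.4352)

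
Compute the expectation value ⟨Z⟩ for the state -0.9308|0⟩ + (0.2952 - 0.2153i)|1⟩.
0.7329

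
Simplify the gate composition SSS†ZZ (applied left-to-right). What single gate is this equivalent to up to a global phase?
S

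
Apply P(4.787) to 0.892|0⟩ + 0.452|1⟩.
0.892|0⟩ + (0.03369 - 0.4507i)|1⟩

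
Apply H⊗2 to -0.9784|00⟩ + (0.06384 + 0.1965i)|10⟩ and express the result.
(-0.4573 + 0.09825i)|00⟩ + (-0.4573 + 0.09825i)|01⟩ + (-0.5211 - 0.09825i)|10⟩ + (-0.5211 - 0.09825i)|11⟩

H⊗2 gives amp(|y⟩) = (1/2) Σ_x (−1)^(x·y) amp(|x⟩), where x·y is the number of positions in which both x and y have a 1.
|00⟩: (-0.9784 + (0.06384 + 0.1965i))/2 = (-0.4573 + 0.09825i)
|01⟩: (-0.9784 + (0.06384 + 0.1965i))/2 = (-0.4573 + 0.09825i)
|10⟩: (-0.9784 - (0.06384 + 0.1965i))/2 = (-0.5211 - 0.09825i)
|11⟩: (-0.9784 - (0.06384 + 0.1965i))/2 = (-0.5211 - 0.09825i)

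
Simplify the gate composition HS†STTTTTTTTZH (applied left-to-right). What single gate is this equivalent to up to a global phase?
X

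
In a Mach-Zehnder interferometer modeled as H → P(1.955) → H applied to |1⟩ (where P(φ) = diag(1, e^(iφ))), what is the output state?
(0.6874 - 0.4635i)|0⟩ + (0.3126 + 0.4635i)|1⟩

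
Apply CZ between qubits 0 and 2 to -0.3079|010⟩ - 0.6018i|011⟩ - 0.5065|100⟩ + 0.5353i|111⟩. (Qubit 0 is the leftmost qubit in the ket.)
-0.3079|010⟩ - 0.6018i|011⟩ - 0.5065|100⟩ - 0.5353i|111⟩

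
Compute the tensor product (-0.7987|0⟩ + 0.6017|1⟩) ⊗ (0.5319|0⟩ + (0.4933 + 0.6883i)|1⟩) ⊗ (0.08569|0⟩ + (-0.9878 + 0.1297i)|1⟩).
-0.0364|000⟩ + (0.4196 - 0.0551i)|001⟩ + (-0.03376 - 0.04711i)|010⟩ + (0.4605 + 0.4919i)|011⟩ + 0.02742|100⟩ + (-0.3161 + 0.04151i)|101⟩ + (0.02543 + 0.03549i)|110⟩ + (-0.3469 - 0.3706i)|111⟩

amp(|b₁b₂…⟩) = product of the factor amplitudes for bits b₁, b₂, …; only kets whose every factor amplitude is nonzero survive.
|000⟩: (-0.7987)(0.5319)(0.08569) = -0.0364
|001⟩: (-0.7987)(0.5319)(-0.9878 + 0.1297i) = (0.4196 - 0.0551i)
|010⟩: (-0.7987)(0.4933 + 0.6883i)(0.08569) = (-0.03376 - 0.04711i)
|011⟩: (-0.7987)(0.4933 + 0.6883i)(-0.9878 + 0.1297i) = (0.4605 + 0.4919i)
|100⟩: (0.6017)(0.5319)(0.08569) = 0.02742
|101⟩: (0.6017)(0.5319)(-0.9878 + 0.1297i) = (-0.3161 + 0.04151i)
|110⟩: (0.6017)(0.4933 + 0.6883i)(0.08569) = (0.02543 + 0.03549i)
|111⟩: (0.6017)(0.4933 + 0.6883i)(-0.9878 + 0.1297i) = (-0.3469 - 0.3706i)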